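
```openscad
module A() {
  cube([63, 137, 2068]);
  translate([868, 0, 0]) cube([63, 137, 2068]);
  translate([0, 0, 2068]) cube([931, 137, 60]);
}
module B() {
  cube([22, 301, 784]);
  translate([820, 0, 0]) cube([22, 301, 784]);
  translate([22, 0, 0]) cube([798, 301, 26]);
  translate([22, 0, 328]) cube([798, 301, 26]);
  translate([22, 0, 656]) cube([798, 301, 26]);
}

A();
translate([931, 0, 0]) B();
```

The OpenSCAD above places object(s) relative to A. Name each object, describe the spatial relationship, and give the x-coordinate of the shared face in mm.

A is a door frame. B is a bookshelf. The bookshelf is against the door frame's +x side, with their −y faces flush. The x-coordinate of the shared face is 931 mm.

The door frame's +x face and the bookshelf's −x face are both at x = 931 mm.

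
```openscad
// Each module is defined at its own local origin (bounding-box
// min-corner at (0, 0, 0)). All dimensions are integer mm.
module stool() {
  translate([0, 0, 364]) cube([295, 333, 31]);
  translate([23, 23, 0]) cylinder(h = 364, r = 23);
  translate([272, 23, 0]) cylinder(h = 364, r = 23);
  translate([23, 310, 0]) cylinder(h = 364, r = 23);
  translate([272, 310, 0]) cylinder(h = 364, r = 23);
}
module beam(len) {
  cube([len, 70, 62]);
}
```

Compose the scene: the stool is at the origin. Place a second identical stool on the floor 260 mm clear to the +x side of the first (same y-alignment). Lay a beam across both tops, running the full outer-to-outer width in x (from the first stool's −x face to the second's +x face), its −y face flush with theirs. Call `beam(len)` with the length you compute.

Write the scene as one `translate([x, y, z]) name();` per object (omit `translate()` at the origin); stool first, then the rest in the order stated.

stool();
translate([555, 0, 0]) stool();
translate([0, 0, 395]) beam(850);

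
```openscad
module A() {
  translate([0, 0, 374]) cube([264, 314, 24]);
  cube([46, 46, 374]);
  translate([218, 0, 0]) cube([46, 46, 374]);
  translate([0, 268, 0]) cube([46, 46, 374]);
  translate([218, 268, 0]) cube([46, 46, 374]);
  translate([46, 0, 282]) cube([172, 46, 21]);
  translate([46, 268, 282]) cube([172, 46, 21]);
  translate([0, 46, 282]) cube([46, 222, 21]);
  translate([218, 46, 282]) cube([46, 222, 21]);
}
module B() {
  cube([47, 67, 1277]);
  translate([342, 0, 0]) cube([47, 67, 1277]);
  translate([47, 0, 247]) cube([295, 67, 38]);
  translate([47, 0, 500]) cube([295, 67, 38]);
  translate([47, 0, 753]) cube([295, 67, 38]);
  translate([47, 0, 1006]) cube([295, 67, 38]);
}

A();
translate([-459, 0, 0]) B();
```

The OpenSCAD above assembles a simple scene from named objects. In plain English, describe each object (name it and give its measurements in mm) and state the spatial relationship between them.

A is a four-legged stool. The seat is 264×314 mm, 24 mm thick, top at z = 398 mm. It stands on four square legs, each 46×46 mm in cross-section, from z = 0 to the seat underside, each flush with a corner of the seat. Four stretchers, 46 mm wide and 21 mm tall, connect adjacent legs with their undersides at z = 282 mm, each running between the inner faces of the legs it joins and aligned with the legs' outer faces on the other axis.

B is a straight ladder. Two 47×67 mm vertical rails, 1277 mm tall, stand 389 mm apart (outside-to-outside) with their front faces coplanar on the −y side. 4 rungs, each 67 mm deep and 38 mm tall, span between the inner faces of the rails, front faces flush with the rails. The lowest rung's underside is at z = 247 mm and rungs are spaced 253 mm apart (underside to underside).

The ladder is on the floor beside the stool on its −x side.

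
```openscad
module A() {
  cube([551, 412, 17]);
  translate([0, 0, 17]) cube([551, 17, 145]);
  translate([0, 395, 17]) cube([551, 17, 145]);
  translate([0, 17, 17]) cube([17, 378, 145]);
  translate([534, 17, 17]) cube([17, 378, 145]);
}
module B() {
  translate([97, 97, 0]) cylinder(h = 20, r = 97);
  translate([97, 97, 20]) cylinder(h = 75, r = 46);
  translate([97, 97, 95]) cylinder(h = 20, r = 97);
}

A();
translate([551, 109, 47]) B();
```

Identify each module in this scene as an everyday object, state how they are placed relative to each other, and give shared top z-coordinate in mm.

A is an open box. B is a spool. The spool is beside the open box with their tops flush at z = 162. The shared top z-coordinate is 162 mm.

Both tops at z = 162 mm.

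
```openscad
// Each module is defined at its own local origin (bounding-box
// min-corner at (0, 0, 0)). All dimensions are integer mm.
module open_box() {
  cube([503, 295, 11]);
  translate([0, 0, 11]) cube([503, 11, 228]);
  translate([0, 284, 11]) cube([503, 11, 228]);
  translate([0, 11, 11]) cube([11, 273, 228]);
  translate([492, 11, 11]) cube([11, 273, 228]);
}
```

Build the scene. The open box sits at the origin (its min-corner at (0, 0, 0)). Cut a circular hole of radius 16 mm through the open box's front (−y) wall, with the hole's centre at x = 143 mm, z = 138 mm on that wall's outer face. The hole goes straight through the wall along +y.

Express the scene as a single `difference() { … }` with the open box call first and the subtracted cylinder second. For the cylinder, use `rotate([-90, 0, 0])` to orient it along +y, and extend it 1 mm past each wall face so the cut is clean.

difference() {
  open_box();
  translate([143, -1, 138]) rotate([-90, 0, 0]) cylinder(h = 13, r = 16);
}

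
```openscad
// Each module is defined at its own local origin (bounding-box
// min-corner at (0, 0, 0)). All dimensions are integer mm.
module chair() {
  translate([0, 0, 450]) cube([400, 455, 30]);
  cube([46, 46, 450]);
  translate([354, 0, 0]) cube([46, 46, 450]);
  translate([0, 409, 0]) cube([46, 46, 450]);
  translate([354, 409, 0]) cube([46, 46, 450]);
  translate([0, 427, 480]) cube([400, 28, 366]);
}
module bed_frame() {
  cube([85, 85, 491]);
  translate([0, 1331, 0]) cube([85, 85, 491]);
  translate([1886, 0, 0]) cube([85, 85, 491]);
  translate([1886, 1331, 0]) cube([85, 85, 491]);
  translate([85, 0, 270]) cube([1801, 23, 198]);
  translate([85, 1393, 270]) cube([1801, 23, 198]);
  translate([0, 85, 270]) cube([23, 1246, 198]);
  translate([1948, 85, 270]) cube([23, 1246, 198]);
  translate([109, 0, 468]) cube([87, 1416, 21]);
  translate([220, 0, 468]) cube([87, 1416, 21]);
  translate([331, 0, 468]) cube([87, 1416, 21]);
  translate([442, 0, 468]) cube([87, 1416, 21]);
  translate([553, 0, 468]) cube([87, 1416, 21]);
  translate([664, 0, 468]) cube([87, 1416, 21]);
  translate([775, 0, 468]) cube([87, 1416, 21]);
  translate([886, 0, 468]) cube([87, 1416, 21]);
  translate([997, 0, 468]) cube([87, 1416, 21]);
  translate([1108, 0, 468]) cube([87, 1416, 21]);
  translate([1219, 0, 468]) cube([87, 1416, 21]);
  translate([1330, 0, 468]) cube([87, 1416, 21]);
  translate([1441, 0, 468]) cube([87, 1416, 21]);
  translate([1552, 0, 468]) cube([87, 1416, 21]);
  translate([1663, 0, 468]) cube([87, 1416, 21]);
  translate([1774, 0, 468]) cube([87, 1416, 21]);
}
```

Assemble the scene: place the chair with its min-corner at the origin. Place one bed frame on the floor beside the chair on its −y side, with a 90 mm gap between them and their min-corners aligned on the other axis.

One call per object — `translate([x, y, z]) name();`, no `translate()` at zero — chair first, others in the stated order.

chair();
translate([0, -1506, 0]) bed_frame();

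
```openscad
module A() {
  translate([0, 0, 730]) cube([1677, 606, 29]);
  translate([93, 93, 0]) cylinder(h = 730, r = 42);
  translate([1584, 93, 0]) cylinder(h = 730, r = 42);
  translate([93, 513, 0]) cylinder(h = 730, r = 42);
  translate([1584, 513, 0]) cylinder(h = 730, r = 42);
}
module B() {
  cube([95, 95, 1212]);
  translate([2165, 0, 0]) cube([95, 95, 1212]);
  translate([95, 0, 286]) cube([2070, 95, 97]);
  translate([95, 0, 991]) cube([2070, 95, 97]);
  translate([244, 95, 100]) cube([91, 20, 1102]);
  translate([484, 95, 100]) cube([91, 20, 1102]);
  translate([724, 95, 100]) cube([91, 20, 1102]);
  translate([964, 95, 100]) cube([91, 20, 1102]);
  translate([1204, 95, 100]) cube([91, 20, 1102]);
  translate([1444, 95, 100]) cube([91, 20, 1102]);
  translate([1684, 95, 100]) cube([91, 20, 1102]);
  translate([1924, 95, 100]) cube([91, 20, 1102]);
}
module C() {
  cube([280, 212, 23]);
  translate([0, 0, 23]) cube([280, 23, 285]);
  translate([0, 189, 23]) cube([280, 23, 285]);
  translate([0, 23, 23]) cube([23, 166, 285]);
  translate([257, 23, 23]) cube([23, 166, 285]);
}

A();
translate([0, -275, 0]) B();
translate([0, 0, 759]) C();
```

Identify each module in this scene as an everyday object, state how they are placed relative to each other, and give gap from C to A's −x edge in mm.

The open box's min-x is at 0; the table's min-x is 0; gap = 0 mm.

A is a table. B is a fence section. C is an open box. The fence section is on the floor beside the table on its −y side. The open box is on top of the table. The gap from the open box to the table's −x edge is 0 mm.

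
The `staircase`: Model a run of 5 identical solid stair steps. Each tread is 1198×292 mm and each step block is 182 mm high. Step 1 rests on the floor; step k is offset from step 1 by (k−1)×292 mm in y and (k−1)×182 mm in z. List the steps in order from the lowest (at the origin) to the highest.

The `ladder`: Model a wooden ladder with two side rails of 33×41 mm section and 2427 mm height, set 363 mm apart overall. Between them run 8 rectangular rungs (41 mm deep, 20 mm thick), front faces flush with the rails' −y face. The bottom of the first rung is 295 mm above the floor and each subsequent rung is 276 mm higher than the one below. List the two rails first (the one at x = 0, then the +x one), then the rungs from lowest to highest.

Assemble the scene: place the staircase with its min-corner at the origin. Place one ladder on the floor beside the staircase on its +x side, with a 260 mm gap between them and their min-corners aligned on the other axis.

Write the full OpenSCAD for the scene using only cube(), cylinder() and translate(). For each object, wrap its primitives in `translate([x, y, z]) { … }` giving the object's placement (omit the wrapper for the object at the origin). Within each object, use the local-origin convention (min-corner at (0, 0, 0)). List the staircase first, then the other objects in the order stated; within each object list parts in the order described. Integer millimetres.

cube([1198, 292, 182]);
translate([0, 292, 182]) cube([1198, 292, 182]);
translate([0, 584, 364]) cube([1198, 292, 182]);
translate([0, 876, 546]) cube([1198, 292, 182]);
translate([0, 1168, 728]) cube([1198, 292, 182]);
translate([1458, 0, 0]) {
  cube([33, 41, 2427]);
  translate([330, 0, 0]) cube([33, 41, 2427]);
  translate([33, 0, 295]) cube([297, 41, 20]);
  translate([33, 0, 571]) cube([297, 41, 20]);
  translate([33, 0, 847]) cube([297, 41, 20]);
  translate([33, 0, 1123]) cube([297, 41, 20]);
  translate([33, 0, 1399]) cube([297, 41, 20]);
  translate([33, 0, 1675]) cube([297, 41, 20]);
  translate([33, 0, 1951]) cube([297, 41, 20]);
  translate([33, 0, 2227]) cube([297, 41, 20]);
}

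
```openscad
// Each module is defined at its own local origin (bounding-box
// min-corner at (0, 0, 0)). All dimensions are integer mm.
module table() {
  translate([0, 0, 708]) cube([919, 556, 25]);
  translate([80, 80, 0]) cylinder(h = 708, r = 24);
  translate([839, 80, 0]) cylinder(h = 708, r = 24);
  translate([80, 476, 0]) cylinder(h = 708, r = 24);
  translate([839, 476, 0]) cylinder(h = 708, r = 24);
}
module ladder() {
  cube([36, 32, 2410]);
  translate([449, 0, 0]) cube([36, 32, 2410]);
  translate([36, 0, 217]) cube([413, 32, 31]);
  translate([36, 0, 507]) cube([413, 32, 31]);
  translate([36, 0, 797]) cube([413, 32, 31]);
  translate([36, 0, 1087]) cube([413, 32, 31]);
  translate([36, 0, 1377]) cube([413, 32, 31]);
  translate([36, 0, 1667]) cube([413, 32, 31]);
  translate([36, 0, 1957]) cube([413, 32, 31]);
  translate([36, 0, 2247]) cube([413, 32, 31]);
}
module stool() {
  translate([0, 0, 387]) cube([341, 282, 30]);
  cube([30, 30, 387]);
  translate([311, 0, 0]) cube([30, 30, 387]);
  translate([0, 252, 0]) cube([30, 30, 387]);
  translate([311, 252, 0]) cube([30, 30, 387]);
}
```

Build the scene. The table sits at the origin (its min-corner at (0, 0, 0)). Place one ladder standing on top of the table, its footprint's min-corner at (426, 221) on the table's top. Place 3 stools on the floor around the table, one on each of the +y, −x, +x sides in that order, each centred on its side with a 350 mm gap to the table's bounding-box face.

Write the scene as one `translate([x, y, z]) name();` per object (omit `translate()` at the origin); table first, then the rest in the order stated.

table();
translate([426, 221, 733]) ladder();
translate([289, 906, 0]) stool();
translate([-691, 137, 0]) stool();
translate([1269, 137, 0]) stool();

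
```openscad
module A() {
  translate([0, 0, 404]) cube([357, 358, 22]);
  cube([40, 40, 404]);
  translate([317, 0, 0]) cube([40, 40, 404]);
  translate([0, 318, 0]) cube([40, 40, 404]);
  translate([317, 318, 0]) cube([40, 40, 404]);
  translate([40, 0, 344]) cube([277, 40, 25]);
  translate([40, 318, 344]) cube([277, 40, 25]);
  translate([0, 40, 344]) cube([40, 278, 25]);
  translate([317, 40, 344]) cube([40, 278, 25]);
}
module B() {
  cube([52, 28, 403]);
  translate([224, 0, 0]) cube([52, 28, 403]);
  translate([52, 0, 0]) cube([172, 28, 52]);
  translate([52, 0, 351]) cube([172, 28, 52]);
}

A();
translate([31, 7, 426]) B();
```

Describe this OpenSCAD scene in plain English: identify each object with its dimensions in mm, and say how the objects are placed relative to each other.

A is a four-legged stool. The seat is 357×358 mm, 22 mm thick, top at z = 426 mm. It stands on four square legs, each 40×40 mm in cross-section, from z = 0 to the seat underside, each flush with a corner of the seat. Four stretchers, 40 mm wide and 25 mm tall, connect adjacent legs with their undersides at z = 344 mm, each running between the inner faces of the legs it joins and aligned with the legs' outer faces on the other axis.

B is a rectangular picture frame lying in the x–z plane (depth along y). The opening is 172 mm wide (x) by 299 mm tall (z), surrounded by a border 52 mm wide on all four sides. The frame is 28 mm deep and is made of two full-height vertical stiles with two horizontal rails fitted between them.

The picture frame is on top of the stool.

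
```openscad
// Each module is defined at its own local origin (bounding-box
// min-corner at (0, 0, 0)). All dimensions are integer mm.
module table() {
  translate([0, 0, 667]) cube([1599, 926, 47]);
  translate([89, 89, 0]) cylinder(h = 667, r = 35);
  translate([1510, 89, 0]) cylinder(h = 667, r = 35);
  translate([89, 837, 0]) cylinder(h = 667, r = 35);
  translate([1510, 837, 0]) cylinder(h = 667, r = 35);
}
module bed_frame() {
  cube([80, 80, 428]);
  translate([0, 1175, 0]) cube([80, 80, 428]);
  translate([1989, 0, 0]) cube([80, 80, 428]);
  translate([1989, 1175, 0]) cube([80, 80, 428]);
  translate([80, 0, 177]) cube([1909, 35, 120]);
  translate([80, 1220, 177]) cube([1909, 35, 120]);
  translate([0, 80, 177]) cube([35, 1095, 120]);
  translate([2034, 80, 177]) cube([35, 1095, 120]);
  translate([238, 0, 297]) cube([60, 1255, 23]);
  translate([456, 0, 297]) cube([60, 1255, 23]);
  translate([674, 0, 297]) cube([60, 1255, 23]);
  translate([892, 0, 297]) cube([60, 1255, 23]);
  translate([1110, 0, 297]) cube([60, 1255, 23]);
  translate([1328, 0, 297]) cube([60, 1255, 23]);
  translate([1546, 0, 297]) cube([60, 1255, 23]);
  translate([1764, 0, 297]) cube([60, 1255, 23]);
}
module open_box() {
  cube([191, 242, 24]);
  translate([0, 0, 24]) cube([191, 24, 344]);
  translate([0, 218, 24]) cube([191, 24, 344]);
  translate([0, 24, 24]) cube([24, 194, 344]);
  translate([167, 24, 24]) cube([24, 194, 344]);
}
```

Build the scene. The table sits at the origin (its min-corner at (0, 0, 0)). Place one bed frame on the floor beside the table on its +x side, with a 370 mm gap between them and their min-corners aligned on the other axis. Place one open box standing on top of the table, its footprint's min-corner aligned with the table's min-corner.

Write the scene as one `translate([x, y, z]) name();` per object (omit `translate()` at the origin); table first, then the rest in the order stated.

table();
translate([1969, 0, 0]) bed_frame();
translate([0, 0, 714]) open_box();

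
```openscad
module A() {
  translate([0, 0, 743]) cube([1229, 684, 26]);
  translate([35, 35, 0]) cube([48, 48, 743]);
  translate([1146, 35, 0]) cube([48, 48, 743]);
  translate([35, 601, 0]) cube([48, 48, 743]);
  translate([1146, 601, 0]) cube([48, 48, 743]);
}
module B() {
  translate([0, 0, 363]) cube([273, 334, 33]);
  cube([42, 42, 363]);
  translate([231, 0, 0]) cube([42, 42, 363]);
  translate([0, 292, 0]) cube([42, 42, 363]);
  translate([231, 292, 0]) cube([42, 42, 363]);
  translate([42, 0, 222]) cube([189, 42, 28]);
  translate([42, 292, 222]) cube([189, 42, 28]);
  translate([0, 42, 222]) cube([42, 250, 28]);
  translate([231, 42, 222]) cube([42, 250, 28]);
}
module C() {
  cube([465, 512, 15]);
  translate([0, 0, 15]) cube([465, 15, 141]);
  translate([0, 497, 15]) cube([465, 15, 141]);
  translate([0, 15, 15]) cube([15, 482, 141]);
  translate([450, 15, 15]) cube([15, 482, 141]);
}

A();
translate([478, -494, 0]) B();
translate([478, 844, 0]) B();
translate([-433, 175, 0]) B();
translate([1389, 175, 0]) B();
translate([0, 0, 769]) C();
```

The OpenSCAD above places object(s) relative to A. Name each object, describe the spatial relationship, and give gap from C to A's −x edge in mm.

The open box's min-x is at 0; the table's min-x is 0; gap = 0 mm.

A is a table. B is a stool. C is an open box. Four stools sit around the table at the −y, +y, −x, +x sides. The open box is on top of the table. The gap from the open box to the table's −x edge is 0 mm.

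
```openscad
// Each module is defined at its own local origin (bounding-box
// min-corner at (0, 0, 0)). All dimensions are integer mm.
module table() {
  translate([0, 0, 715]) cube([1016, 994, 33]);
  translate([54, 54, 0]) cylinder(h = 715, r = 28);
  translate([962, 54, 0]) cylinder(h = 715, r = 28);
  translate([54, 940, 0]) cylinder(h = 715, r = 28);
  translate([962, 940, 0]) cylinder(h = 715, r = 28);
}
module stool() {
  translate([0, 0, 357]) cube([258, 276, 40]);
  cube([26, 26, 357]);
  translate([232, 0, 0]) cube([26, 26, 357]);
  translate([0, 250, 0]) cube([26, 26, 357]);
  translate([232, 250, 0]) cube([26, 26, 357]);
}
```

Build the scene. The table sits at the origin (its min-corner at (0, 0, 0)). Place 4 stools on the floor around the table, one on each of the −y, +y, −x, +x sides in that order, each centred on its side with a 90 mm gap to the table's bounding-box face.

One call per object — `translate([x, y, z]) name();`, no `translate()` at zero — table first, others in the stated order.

table();
translate([379, -366, 0]) stool();
translate([379, 1084, 0]) stool();
translate([-348, 359, 0]) stool();
translate([1106, 359, 0]) stool();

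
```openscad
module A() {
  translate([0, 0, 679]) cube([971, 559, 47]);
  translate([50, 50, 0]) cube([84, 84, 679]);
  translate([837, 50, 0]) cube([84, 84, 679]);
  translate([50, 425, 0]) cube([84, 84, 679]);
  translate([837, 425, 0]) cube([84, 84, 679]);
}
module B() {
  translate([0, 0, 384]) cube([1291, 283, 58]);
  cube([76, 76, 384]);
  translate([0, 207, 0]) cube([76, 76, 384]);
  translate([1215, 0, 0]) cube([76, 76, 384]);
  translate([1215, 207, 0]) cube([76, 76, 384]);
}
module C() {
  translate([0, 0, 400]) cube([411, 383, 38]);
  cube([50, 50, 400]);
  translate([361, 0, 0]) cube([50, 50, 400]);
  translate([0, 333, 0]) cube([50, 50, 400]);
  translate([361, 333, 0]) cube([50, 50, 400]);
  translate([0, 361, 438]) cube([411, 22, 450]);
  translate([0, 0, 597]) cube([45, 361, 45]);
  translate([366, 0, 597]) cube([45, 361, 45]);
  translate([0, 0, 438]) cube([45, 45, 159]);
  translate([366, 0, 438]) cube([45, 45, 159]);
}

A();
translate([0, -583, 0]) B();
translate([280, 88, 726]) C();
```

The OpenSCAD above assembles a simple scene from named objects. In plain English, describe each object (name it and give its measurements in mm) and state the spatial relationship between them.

A is a rectangular dining table. The top is 971×559×47 mm with its upper surface at z = 726 mm. It stands on four 84×84 mm square legs, each inset 50 mm from the nearest pair of top edges, running from the floor to the underside of the top.

B is a long wooden bench with a 1291 mm (x) × 283 mm (y) seat, 58 mm thick, its top surface 442 mm above the floor. Four 76 mm square legs at the seat corners, flush with the edges, run from z = 0 to the seat underside.

C is a chair: 411×383 mm seat, 38 mm thick, top at z = 438 mm, on four 50 mm square corner legs flush with the seat edges. A 22 mm thick backrest slab spans the full seat width, extending 450 mm above the seat top, its back face flush with the seat's +y edge. Two armrests of 45×45 mm section run along each side from the seat's front edge to the front of the backrest, top faces 204 mm above the seat top and outer faces flush with the seat's x-edges; a 45×45 mm post under the front of each armrest stands on the seat at the front corner.

The bench is on the floor beside the table on its −y side. The chair is on top of the table, centred.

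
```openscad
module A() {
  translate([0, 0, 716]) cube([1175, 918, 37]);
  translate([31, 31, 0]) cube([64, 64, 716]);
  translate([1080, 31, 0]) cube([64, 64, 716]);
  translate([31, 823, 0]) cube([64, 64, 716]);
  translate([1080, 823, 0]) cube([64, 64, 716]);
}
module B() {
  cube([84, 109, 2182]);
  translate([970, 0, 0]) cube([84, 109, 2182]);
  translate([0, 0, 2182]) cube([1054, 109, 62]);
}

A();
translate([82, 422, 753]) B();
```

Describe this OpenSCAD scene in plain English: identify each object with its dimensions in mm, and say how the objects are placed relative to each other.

A is a table with a 1175×918 mm rectangular top, 37 mm thick, top surface at z = 753 mm, supported by four 64×64 mm square legs, each inset 31 mm from the nearest pair of top edges, running from the floor.

B is a rectangular door frame: two vertical jambs of 84×109 mm section, 2182 mm tall, with a clear opening 886 mm wide between their inner faces. A header 62 mm tall and 109 mm deep lies on top of the jambs and spans the full outside width.

The door frame is on top of the table.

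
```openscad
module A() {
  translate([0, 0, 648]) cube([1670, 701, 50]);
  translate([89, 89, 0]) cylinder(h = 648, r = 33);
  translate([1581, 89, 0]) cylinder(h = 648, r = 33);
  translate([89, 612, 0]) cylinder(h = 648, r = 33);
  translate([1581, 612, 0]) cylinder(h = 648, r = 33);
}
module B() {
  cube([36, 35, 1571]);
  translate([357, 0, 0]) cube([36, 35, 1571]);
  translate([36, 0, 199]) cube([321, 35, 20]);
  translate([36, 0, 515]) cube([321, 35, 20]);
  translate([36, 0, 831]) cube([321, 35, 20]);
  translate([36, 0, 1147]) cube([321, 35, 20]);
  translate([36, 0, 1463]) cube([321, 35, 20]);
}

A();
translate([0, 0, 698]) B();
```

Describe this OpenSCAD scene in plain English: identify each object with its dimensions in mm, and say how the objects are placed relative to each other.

A is a rectangular dining table. The top is 1670×701×50 mm with its upper surface at z = 698 mm. It stands on four round legs of 66 mm diameter, each leg's bounding box inset 56 mm from the nearest pair of top edges, running from the floor to the underside of the top.

B is a straight ladder. Two 36×35 mm vertical rails, 1571 mm tall, stand 393 mm apart (outside-to-outside) with their front faces coplanar on the −y side. 5 rungs, each 35 mm deep and 20 mm tall, span between the inner faces of the rails, front faces flush with the rails. The lowest rung's underside is at z = 199 mm and rungs are spaced 316 mm apart (underside to underside).

The ladder is on top of the table.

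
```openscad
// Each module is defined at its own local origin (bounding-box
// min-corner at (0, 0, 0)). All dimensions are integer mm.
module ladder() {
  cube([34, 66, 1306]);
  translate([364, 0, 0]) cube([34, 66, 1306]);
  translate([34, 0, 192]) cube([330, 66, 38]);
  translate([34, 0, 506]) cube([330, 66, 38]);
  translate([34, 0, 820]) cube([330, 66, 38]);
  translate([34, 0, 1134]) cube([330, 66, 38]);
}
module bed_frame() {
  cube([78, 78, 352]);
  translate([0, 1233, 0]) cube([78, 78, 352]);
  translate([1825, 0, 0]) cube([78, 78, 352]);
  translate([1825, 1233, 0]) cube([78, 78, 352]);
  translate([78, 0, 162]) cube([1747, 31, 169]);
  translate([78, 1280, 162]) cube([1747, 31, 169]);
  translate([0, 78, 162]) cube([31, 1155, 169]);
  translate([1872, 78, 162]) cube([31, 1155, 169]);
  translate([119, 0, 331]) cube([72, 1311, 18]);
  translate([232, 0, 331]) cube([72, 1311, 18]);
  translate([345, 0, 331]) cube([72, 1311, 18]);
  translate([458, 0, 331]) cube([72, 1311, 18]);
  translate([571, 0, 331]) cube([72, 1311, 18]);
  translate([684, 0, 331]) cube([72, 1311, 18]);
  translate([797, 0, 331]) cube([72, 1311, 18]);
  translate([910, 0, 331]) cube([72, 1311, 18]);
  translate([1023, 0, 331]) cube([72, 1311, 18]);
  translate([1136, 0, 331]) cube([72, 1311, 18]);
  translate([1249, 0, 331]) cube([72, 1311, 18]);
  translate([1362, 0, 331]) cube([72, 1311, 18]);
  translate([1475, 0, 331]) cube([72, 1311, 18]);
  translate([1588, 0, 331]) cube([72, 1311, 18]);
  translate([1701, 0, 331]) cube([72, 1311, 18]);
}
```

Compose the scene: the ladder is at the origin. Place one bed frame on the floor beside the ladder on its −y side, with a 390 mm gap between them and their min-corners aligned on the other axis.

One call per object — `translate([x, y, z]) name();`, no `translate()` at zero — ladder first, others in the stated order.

ladder();
translate([0, -1701, 0]) bed_frame();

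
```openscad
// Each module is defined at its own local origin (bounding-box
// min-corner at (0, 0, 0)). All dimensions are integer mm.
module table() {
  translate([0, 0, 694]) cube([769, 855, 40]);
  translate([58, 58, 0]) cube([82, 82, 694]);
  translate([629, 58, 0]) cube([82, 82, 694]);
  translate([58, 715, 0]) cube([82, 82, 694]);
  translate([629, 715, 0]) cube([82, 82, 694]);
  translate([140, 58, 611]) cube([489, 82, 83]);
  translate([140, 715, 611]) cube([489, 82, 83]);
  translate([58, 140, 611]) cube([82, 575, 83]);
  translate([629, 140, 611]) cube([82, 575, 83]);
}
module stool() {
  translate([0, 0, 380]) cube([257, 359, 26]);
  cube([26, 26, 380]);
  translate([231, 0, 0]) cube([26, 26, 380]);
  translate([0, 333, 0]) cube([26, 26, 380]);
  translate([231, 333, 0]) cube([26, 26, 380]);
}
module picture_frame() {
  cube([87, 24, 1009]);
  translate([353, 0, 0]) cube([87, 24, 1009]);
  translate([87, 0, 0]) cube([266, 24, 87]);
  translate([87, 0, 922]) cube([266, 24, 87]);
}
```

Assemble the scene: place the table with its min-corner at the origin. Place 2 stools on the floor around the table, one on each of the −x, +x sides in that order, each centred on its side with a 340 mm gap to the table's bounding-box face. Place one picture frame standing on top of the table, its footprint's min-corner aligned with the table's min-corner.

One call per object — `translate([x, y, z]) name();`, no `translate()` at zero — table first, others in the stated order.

table();
translate([-597, 248, 0]) stool();
translate([1109, 248, 0]) stool();
translate([0, 0, 734]) picture_frame();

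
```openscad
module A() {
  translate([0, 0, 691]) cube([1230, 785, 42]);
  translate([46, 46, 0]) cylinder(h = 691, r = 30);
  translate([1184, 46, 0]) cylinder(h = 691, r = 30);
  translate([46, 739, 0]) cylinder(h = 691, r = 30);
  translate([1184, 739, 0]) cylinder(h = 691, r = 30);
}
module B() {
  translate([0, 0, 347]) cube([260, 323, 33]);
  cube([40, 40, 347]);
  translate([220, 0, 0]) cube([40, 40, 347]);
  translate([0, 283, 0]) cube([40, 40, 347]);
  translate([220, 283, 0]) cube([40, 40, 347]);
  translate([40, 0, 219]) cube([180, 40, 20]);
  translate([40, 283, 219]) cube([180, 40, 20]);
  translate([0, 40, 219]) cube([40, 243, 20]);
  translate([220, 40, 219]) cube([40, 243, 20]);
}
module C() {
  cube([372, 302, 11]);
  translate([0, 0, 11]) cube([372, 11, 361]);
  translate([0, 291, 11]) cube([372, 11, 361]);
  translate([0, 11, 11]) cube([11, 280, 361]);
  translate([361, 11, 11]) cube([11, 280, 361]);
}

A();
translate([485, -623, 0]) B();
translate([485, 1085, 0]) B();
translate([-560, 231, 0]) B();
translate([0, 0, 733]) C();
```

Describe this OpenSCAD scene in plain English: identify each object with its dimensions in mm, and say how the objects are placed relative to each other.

A is a rectangular dining table. The top is 1230×785×42 mm with its upper surface at z = 733 mm. It stands on four round legs of 60 mm diameter, each leg's bounding box inset 16 mm from the nearest pair of top edges, running from the floor to the underside of the top.

B is a simple wooden stool: a rectangular seat 260 mm (x) by 323 mm (y), 33 mm thick, top face at z = 380 mm, on four square legs, each 40×40 mm in cross-section. The legs rest on z = 0, each flush with a corner of the seat. Four stretchers, 40 mm wide and 20 mm tall, connect adjacent legs with their undersides at z = 219 mm, each running between the inner faces of the legs it joins and aligned with the legs' outer faces on the other axis.

C is an open-topped rectangular box: outside dimensions 372×302×372 mm, with a uniform wall and base thickness of 11 mm. The base is a full 372×302 slab on the floor; four walls sit on top of the base. The front and back walls (the −y and +y sides) span the full width; the two side walls fit between them.

Three stools sit around the table at the −y, +y, −x sides. The open box is on top of the table.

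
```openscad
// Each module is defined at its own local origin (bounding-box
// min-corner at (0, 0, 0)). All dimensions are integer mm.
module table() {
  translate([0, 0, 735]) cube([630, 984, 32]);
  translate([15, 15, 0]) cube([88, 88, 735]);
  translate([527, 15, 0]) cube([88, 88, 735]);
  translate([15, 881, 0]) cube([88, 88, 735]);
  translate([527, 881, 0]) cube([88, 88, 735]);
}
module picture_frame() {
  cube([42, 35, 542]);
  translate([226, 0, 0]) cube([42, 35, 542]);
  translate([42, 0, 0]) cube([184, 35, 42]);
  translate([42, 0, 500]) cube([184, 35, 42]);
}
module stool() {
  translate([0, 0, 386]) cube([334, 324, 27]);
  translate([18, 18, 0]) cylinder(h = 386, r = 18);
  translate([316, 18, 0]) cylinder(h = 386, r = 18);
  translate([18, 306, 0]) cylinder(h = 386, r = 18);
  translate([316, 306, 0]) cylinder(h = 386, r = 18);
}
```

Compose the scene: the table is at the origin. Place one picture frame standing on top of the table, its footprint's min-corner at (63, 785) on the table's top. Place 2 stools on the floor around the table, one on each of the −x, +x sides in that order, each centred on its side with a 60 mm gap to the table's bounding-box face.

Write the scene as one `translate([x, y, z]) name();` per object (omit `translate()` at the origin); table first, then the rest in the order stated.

table();
translate([63, 785, 767]) picture_frame();
translate([-394, 330, 0]) stool();
translate([690, 330, 0]) stool();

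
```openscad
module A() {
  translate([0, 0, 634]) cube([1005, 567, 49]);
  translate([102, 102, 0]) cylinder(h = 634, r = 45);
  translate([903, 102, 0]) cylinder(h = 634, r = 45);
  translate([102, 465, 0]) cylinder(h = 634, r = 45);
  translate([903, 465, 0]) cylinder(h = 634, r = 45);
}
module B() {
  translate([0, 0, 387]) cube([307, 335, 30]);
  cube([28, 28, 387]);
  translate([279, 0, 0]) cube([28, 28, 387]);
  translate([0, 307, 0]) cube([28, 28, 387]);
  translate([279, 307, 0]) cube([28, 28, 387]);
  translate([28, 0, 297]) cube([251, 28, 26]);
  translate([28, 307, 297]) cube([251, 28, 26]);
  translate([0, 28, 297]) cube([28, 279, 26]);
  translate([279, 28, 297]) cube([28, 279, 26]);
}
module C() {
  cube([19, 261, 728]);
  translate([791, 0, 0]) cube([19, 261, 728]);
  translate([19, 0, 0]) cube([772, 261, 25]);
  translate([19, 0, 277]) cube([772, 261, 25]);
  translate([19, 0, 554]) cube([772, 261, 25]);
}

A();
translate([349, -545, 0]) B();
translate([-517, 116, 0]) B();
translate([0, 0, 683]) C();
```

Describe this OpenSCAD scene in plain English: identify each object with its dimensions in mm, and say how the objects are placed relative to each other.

A is a table: top 1005 mm (x) × 567 mm (y), 49 mm thick, upper face at z = 683 mm, on four round legs of 90 mm diameter, each leg's bounding box inset 57 mm from the nearest pair of top edges, running from z = 0 to the bottom of the top.

B is a four-legged stool. The seat is 307×335 mm, 30 mm thick, top at z = 417 mm. It stands on four square legs, each 28×28 mm in cross-section, from z = 0 to the seat underside, each flush with a corner of the seat. Four stretchers, 28 mm wide and 26 mm tall, connect adjacent legs with their undersides at z = 297 mm, each running between the inner faces of the legs it joins and aligned with the legs' outer faces on the other axis.

C is a bookshelf 810 mm wide overall, 261 mm deep and 728 mm tall. The two sides are 19 mm thick vertical panels. 3 horizontal shelves of 25 mm thickness span between the inner faces of the sides; the lowest shelf sits on the floor and shelves are stacked with a clear vertical gap of 252 mm between each pair.

Two stools sit around the table at the −y, −x sides. The bookshelf is on top of the table.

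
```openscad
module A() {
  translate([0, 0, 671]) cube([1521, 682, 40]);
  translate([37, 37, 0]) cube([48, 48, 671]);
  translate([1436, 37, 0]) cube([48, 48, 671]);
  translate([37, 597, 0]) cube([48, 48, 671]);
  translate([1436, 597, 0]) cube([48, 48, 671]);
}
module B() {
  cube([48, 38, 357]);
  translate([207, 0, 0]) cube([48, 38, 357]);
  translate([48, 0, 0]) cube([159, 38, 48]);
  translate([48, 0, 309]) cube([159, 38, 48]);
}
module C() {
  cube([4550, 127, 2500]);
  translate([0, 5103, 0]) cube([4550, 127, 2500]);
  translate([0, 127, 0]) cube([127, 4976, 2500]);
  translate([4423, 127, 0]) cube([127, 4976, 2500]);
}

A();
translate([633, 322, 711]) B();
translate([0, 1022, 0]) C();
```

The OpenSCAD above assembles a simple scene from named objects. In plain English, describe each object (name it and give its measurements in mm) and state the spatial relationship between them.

A is a table: top 1521 mm (x) × 682 mm (y), 40 mm thick, upper face at z = 711 mm, on four 48×48 mm square legs, each inset 37 mm from the nearest pair of top edges, running from z = 0 to the bottom of the top.

B is a picture frame with a 159×261 mm rectangular opening (x by z) and a uniform 48 mm border on every side. Frame depth is 38 mm along y. It is built from two vertical stiles running the full outside height and two horizontal rails spanning the gap between the stiles.

C is the wall frame of a small rectangular building: four walls, each 2500 mm tall and 127 mm thick, enclosing a footprint 4550 mm (x) by 5230 mm (y) outside-to-outside, with no floor or roof. The front and back walls (the −y and +y sides) span the full width; the two side walls fit between them.

The picture frame is on top of the table, centred. The house frame is on the floor beside the table on its +y side.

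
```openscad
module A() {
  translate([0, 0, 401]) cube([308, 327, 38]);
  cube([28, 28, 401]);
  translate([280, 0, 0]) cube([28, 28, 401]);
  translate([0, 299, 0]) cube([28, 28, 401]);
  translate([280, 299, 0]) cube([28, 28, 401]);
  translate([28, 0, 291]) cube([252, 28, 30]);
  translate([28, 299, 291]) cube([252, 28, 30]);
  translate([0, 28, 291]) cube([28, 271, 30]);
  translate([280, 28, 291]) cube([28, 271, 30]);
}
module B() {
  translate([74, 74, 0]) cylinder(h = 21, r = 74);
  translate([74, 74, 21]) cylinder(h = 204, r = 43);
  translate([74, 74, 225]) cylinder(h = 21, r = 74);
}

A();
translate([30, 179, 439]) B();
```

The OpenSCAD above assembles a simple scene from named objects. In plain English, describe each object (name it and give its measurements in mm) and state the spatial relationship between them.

A is a simple wooden stool: a rectangular seat 308 mm (x) by 327 mm (y), 38 mm thick, top face at z = 439 mm, on four square legs, each 28×28 mm in cross-section. The legs rest on z = 0, each flush with a corner of the seat. Four stretchers, 28 mm wide and 30 mm tall, connect adjacent legs with their undersides at z = 291 mm, each running between the inner faces of the legs it joins and aligned with the legs' outer faces on the other axis.

B is a spool: two coaxial disc flanges of radius 74 mm and thickness 21 mm, joined by a core cylinder of radius 43 mm and height 204 mm. The lower flange rests on z = 0 and the three cylinders share a vertical axis.

The spool is on top of the stool.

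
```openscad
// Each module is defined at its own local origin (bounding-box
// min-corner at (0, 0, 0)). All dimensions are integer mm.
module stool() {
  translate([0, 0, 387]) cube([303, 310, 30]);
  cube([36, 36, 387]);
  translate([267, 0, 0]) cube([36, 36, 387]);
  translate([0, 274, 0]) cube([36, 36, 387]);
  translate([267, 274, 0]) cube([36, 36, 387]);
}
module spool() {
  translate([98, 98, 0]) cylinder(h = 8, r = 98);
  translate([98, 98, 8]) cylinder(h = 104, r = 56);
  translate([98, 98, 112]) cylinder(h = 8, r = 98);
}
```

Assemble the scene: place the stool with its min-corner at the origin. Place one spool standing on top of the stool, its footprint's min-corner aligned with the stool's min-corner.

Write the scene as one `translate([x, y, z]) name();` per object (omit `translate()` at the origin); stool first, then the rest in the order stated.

stool();
translate([0, 0, 417]) spool();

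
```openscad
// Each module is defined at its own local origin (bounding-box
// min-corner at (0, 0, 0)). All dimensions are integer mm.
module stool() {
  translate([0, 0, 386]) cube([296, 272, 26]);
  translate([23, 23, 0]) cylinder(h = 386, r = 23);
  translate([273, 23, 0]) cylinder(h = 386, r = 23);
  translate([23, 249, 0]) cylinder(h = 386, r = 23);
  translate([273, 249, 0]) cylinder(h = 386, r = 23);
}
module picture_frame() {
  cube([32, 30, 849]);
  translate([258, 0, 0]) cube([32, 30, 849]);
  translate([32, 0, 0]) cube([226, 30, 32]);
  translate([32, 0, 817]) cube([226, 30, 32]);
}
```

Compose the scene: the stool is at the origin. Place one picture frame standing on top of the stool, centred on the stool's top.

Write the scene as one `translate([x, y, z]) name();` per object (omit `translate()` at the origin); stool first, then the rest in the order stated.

stool();
translate([3, 121, 412]) picture_frame();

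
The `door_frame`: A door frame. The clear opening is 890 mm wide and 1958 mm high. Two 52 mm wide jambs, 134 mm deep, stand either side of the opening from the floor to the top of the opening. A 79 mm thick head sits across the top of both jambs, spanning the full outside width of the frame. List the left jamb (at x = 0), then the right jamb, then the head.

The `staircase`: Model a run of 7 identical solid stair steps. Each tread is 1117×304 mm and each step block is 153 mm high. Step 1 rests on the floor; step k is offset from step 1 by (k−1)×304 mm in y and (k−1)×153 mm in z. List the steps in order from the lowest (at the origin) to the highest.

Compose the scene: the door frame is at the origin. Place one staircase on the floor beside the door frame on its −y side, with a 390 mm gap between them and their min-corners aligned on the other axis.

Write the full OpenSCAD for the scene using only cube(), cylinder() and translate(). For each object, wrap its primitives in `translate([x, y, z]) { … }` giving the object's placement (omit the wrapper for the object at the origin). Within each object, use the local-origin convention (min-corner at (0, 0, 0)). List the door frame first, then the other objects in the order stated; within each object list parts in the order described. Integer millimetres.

cube([52, 134, 1958]);
translate([942, 0, 0]) cube([52, 134, 1958]);
translate([0, 0, 1958]) cube([994, 134, 79]);
translate([0, -2518, 0]) {
  cube([1117, 304, 153]);
  translate([0, 304, 153]) cube([1117, 304, 153]);
  translate([0, 608, 306]) cube([1117, 304, 153]);
  translate([0, 912, 459]) cube([1117, 304, 153]);
  translate([0, 1216, 612]) cube([1117, 304, 153]);
  translate([0, 1520, 765]) cube([1117, 304, 153]);
  translate([0, 1824, 918]) cube([1117, 304, 153]);
}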